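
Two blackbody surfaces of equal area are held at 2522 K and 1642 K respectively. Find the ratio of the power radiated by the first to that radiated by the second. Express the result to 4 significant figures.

P₁/P₂ ≈ 5.565

With equal areas, P₁/P₂ = (T₁/T₂)⁴ = (2522/1642)⁴ = 5.565.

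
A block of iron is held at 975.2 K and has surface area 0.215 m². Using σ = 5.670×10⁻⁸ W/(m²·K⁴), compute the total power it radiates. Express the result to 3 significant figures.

P ≈ 1.10×10⁴ W

Area A = 0.215 m².
P = σAT⁴ = 5.670×10⁻⁸ × 0.215 × (975.2)⁴ = 1.10×10⁴ W.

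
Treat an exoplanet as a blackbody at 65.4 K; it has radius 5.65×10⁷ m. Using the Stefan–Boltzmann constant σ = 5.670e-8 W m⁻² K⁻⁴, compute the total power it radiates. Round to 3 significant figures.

Surface area A = 4πR² = 4π(5.65×10⁷ m)² = 4.01150×10¹⁶ m².
P = σAT⁴ = 5.670×10⁻⁸ × 4.01150×10¹⁶ × (65.4)⁴ = 4.16×10¹⁶ W.

P ≈ 4.16×10¹⁶ W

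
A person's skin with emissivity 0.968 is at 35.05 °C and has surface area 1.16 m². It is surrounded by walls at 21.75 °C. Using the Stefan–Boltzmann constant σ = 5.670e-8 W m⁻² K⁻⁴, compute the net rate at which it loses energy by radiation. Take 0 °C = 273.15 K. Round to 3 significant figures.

T = 35.05 °C + 273.15 = 308.20 K.
Surroundings: T = 21.75 °C + 273.15 = 294.90 K.
Area A = 1.16 m².
Net radiated power P_net = εσA(T⁴ − T₀⁴) = 0.968×5.670×10⁻⁸×1.16×(308.20⁴ − 294.90⁴).
T⁴ − T₀⁴ = 9.02258×10⁹ − 7.56309×10⁹ = 1.45949×10⁹ K⁴, so P_net = 92.9 W.

Net loss ≈ 92.9 W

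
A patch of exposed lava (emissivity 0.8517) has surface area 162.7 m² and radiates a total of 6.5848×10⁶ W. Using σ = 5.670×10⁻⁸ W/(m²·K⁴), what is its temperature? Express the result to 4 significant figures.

Area A = 162.7 m².
P = εσAT⁴ ⇒ T = (P/(εσA))^(1/4) = (6.5848×10⁶/(0.8517×5.670×10⁻⁸×162.7))^(1/4) = 956.8 K.

T ≈ 956.8 K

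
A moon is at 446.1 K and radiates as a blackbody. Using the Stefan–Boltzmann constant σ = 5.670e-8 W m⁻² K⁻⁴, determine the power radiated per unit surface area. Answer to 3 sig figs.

I ≈ 2.25×10³ W/m²

Stefan–Boltzmann: I = σT⁴ = 5.670×10⁻⁸ × (446.1)⁴ = 2.25×10³ W/m².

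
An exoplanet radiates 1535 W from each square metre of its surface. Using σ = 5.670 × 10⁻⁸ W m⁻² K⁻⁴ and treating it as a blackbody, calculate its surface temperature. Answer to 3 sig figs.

I = σT⁴, so T = (I/σ)^(1/4) = (1535/(5.670×10⁻⁸))^(1/4) = 406 K.

T ≈ 406 K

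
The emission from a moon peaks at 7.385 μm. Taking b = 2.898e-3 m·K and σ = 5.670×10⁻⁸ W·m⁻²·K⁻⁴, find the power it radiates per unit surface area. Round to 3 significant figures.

I ≈ 1.34×10³ W/m²

Wien's law: T = b/λ_max = 2.898×10⁻³/7.385×10⁻⁶ = 392.417 K.
Then I = σT⁴ = 5.670×10⁻⁸×(392.417)⁴ = 1.34×10³ W/m².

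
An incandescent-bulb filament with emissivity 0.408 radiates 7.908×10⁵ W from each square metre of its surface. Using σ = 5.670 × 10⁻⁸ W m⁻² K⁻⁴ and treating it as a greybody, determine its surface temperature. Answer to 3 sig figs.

T ≈ 2.42×10³ K

I = εσT⁴, so T = (I/εσ)^(1/4) = (7.908×10⁵/(0.408×5.670×10⁻⁸))^(1/4) = 2.42×10³ K.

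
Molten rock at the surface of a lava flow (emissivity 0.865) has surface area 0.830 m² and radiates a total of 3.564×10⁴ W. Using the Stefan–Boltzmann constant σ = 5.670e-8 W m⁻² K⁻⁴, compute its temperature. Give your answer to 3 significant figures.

T ≈ 967 K

Area A = 0.830 m².
P = εσAT⁴ ⇒ T = (P/(εσA))^(1/4) = (3.564×10⁴/(0.865×5.670×10⁻⁸×0.830))^(1/4) = 967 K.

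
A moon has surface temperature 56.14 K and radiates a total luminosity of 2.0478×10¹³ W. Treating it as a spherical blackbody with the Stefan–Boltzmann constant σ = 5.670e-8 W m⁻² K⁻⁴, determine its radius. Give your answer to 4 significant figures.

R ≈ 1.701×10⁶ m

L = 4πR²σT⁴ ⇒ R = √(L/(4πσT⁴)).
σT⁴ = 0.563213 W/m², so R = √(2.0478×10¹³/(4π×0.563213)) = 1.701×10⁶ m.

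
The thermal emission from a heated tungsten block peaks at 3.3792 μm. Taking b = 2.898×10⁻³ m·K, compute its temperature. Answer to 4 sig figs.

T ≈ 857.6 K

Wien's law gives T = b/λ_max = (2.898×10⁻³ m·K)/(3.3792×10⁻⁶ m) = 857.6 K.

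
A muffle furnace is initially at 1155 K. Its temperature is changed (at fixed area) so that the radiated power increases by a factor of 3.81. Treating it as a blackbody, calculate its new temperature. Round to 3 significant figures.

T₂ ≈ 1.61×10³ K

P ∝ T⁴, so T₂/T₁ = (P₂/P₁)^(1/4) = (3.81)^(1/4) = 1.39711.
T₂ = 1155 × 1.39711 = 1.61×10³ K.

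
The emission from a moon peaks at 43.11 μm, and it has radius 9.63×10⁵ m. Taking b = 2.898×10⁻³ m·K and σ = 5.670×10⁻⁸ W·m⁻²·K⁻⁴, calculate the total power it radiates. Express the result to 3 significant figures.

P ≈ 1.35×10¹³ W

Wien's law: T = b/λ_max = 2.898×10⁻³/4.311×10⁻⁵ = 67.2234 K.
Surface area A = 4πR² = 4π(9.63×10⁵ m)² = 1.16537×10¹³ m².
Then P = σAT⁴ = 5.670×10⁻⁸×1.16537×10¹³×(67.2234)⁴ = 1.35×10¹³ W.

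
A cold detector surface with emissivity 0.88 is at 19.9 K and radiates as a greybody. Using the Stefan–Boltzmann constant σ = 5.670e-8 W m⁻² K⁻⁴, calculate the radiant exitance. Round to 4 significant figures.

I ≈ 7.825×10⁻³ W/m²

Stefan–Boltzmann: I = εσT⁴ = 0.88 × 5.670×10⁻⁸ × (19.9)⁴ = 7.825×10⁻³ W/m².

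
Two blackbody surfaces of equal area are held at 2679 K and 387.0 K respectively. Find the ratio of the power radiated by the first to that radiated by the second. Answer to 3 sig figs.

With equal areas, P₁/P₂ = (T₁/T₂)⁴ = (2679/387.0)⁴ = 2.30×10³.

P₁/P₂ ≈ 2.30×10³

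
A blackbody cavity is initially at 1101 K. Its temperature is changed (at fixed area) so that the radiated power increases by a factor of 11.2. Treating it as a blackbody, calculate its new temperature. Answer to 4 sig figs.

T₂ ≈ 2014 K

P ∝ T⁴, so T₂/T₁ = (P₂/P₁)^(1/4) = (11.2)^(1/4) = 1.82938.
T₂ = 1101 × 1.82938 = 2014 K.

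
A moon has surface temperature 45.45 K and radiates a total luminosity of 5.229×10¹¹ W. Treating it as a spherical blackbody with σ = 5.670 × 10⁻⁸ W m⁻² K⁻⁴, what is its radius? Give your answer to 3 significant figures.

L = 4πR²σT⁴ ⇒ R = √(L/(4πσT⁴)).
σT⁴ = 0.241946 W/m², so R = √(5.229×10¹¹/(4π×0.241946)) = 4.15×10⁵ m.

R ≈ 4.15×10⁵ m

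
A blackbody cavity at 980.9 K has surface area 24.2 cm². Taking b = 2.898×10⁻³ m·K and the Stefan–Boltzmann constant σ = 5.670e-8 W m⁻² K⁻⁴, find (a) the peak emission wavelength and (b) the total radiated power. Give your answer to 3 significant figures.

λ_max ≈ 2.95 μm; P ≈ 127 W

(a) λ_max = b/T = 2.898×10⁻³/980.9 = 2.954×10⁻⁶ m = 2.95 μm.
Area A = 24.2 cm² = 2.42×10⁻³ m².
(b) P = σAT⁴ = 5.670×10⁻⁸×2.42×10⁻³×(980.9)⁴ = 127 W.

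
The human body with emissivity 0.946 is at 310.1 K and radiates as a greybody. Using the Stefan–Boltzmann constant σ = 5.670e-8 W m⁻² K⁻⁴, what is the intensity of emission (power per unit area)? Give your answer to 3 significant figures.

I ≈ 496 W/m²

Stefan–Boltzmann: I = εσT⁴ = 0.946 × 5.670×10⁻⁸ × (310.1)⁴ = 496 W/m².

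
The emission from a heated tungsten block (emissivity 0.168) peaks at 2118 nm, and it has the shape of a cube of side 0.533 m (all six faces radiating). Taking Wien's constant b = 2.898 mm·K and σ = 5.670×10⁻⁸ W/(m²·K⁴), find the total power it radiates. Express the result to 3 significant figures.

Wien's law: T = b/λ_max = 2.898×10⁻³/2.118×10⁻⁶ = 1368.27 K.
Area A = 6s² = 6×(0.533 m)² = 1.70453 m².
Then P = εσAT⁴ = 0.168×5.670×10⁻⁸×1.70453×(1368.27)⁴ = 5.69×10⁴ W.

P ≈ 5.69×10⁴ W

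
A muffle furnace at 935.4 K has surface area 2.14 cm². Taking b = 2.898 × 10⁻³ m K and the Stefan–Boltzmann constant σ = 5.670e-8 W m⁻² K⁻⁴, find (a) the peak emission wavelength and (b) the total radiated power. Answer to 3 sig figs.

(a) λ_max = b/T = 2.898×10⁻³/935.4 = 3.098×10⁻⁶ m = 3.10 μm.
Area A = 2.14 cm² = 2.14×10⁻⁴ m².
(b) P = σAT⁴ = 5.670×10⁻⁸×2.14×10⁻⁴×(935.4)⁴ = 9.29 W.

λ_max ≈ 3.10 μm; P ≈ 9.29 W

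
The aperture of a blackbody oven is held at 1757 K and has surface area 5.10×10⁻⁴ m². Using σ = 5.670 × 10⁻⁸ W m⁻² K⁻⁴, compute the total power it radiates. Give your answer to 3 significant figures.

Area A = 5.10×10⁻⁴ m².
P = σAT⁴ = 5.670×10⁻⁸ × 5.10×10⁻⁴ × (1757)⁴ = 276 W.

P ≈ 276 W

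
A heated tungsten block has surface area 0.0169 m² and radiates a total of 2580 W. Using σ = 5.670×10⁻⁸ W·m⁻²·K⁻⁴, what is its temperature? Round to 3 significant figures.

T ≈ 1.28×10³ K

Area A = 0.0169 m².
P = σAT⁴ ⇒ T = (P/(σA))^(1/4) = (2580/(5.670×10⁻⁸×0.0169))^(1/4) = 1.28×10³ K.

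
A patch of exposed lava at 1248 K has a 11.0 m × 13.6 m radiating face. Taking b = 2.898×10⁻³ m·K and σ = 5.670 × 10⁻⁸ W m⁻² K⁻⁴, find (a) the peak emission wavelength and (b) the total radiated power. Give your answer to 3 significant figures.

λ_max ≈ 2.32 μm; P ≈ 2.06×10⁷ W

(a) λ_max = b/T = 2.898×10⁻³/1248 = 2.322×10⁻⁶ m = 2.32 μm.
Area A = 11.0 × 13.6 = 149.6 m².
(b) P = σAT⁴ = 5.670×10⁻⁸×149.6×(1248)⁴ = 2.06×10⁷ W.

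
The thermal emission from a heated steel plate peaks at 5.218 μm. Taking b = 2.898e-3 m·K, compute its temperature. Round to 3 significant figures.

Wien's law gives T = b/λ_max = (2.898×10⁻³ m·K)/(5.218×10⁻⁶ m) = 555 K.

T ≈ 555 K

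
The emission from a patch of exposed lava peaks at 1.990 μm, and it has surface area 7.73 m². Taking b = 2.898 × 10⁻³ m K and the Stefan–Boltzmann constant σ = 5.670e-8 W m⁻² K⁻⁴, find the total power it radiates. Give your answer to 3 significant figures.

Wien's law: T = b/λ_max = 2.898×10⁻³/1.990×10⁻⁶ = 1456.28 K.
Area A = 7.73 m².
Then P = σAT⁴ = 5.670×10⁻⁸×7.73×(1456.28)⁴ = 1.97×10⁶ W.

P ≈ 1.97×10⁶ W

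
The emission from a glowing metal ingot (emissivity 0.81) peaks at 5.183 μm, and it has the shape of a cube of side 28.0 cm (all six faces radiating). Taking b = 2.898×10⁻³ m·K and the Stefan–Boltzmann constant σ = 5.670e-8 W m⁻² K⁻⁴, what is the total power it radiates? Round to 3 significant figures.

Wien's law: T = b/λ_max = 2.898×10⁻³/5.183×10⁻⁶ = 559.136 K.
Area A = 6s² = 6×(0.280 m)² = 0.4704 m².
Then P = εσAT⁴ = 0.81×5.670×10⁻⁸×0.4704×(559.136)⁴ = 2.11×10³ W.

P ≈ 2.11×10³ W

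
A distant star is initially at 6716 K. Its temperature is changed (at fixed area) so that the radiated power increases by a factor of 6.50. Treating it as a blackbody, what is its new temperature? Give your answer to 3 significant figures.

P ∝ T⁴, so T₂/T₁ = (P₂/P₁)^(1/4) = (6.50)^(1/4) = 1.59672.
T₂ = 6716 × 1.59672 = 1.07×10⁴ K.

T₂ ≈ 1.07×10⁴ K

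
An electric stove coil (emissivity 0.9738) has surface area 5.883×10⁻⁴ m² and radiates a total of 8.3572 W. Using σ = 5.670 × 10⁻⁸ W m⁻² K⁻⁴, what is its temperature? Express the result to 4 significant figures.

Area A = 5.883×10⁻⁴ m².
P = εσAT⁴ ⇒ T = (P/(εσA))^(1/4) = (8.3572/(0.9738×5.670×10⁻⁸×5.883×10⁻⁴))^(1/4) = 712.2 K.

T ≈ 712.2 K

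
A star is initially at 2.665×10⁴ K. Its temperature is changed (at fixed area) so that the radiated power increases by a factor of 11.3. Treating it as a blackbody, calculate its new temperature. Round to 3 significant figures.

P ∝ T⁴, so T₂/T₁ = (P₂/P₁)^(1/4) = (11.3)^(1/4) = 1.83345.
T₂ = 2.665×10⁴ × 1.83345 = 4.89×10⁴ K.

T₂ ≈ 4.89×10⁴ K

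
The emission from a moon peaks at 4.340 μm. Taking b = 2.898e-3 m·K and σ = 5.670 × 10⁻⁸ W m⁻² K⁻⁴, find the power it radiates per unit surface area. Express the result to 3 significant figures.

Wien's law: T = b/λ_max = 2.898×10⁻³/4.340×10⁻⁶ = 667.742 K.
Then I = σT⁴ = 5.670×10⁻⁸×(667.742)⁴ = 1.13×10⁴ W/m².

I ≈ 1.13×10⁴ W/m²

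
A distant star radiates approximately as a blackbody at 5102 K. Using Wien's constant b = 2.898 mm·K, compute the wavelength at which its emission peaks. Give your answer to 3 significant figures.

λ_max ≈ 568 nm

Wien's displacement law: λ_max = b/T = (2.898×10⁻³ m·K)/(5102 K) = 5.680×10⁻⁷ m.
That is 568 nm, in the visible range.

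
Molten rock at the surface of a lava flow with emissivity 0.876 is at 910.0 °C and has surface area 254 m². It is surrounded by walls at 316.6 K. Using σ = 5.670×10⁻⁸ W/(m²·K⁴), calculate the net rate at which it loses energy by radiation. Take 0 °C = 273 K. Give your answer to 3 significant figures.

Net loss ≈ 2.46×10⁷ W

T = 910.0 °C + 273 = 1183.0 K.
Area A = 254 m².
Net radiated power P_net = εσA(T⁴ − T₀⁴) = 0.876×5.670×10⁻⁸×254×(1183.0⁴ − 316.6⁴).
T⁴ − T₀⁴ = 1.95857×10¹² − 1.00472×10¹⁰ = 1.94852×10¹² K⁴, so P_net = 2.46×10⁷ W.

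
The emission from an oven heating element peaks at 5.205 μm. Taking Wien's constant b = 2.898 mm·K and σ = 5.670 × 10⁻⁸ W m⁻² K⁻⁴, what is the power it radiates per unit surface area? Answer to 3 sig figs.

Wien's law: T = b/λ_max = 2.898×10⁻³/5.205×10⁻⁶ = 556.772 K.
Then I = σT⁴ = 5.670×10⁻⁸×(556.772)⁴ = 5.45×10³ W/m².

I ≈ 5.45×10³ W/m²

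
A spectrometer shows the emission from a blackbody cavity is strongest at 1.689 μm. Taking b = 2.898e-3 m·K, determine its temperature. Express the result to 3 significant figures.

T ≈ 1.72×10³ K

Wien's law gives T = b/λ_max = (2.898×10⁻³ m·K)/(1.689×10⁻⁶ m) = 1.72×10³ K.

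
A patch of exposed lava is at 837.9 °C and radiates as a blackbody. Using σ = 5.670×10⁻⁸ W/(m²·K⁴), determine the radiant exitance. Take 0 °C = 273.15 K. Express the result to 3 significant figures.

I ≈ 8.64×10⁴ W/m²

T = 837.9 °C + 273.15 = 1111.05 K.
Stefan–Boltzmann: I = σT⁴ = 5.670×10⁻⁸ × (1111.05)⁴ = 8.64×10⁴ W/m².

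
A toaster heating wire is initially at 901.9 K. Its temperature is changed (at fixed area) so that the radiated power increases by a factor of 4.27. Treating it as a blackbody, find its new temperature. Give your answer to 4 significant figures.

T₂ ≈ 1296 K

P ∝ T⁴, so T₂/T₁ = (P₂/P₁)^(1/4) = (4.27)^(1/4) = 1.43750.
T₂ = 901.9 × 1.43750 = 1296 K.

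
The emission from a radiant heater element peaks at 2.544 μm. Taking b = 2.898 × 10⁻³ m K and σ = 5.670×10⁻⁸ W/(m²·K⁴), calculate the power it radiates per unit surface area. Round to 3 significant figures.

Wien's law: T = b/λ_max = 2.898×10⁻³/2.544×10⁻⁶ = 1139.15 K.
Then I = σT⁴ = 5.670×10⁻⁸×(1139.15)⁴ = 9.55×10⁴ W/m².

I ≈ 9.55×10⁴ W/m²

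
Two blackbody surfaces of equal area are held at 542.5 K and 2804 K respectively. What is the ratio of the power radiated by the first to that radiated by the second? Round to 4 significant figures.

With equal areas, P₁/P₂ = (T₁/T₂)⁴ = (542.5/2804)⁴ = 1.401×10⁻³.

P₁/P₂ ≈ 1.401×10⁻³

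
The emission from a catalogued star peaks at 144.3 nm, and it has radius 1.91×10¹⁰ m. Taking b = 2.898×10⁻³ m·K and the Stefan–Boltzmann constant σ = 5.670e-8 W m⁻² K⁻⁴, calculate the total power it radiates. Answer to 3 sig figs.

P ≈ 4.23×10³¹ W

Wien's law: T = b/λ_max = 2.898×10⁻³/1.443×10⁻⁷ = 20083.2 K.
Surface area A = 4πR² = 4π(1.91×10¹⁰ m)² = 4.58434×10²¹ m².
Then P = σAT⁴ = 5.670×10⁻⁸×4.58434×10²¹×(20083.2)⁴ = 4.23×10³¹ W.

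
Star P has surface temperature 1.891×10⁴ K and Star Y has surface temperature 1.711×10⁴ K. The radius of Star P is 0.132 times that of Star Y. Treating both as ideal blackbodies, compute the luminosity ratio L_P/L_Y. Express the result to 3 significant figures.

L ∝ R²T⁴, so L_P/L_Y = (R_P/R_Y)²(T_P/T_Y)⁴ = (0.132)² × (1.891×10⁴/1.711×10⁴)⁴ = 0.017424 × 1.49199 = 0.0260.

L_P/L_Y ≈ 0.0260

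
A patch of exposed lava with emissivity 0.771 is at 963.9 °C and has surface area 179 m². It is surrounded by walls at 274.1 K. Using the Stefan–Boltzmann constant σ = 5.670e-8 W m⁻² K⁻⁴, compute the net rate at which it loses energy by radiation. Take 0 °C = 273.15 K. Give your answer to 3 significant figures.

T = 963.9 °C + 273.15 = 1237.05 K.
Area A = 179 m².
Net radiated power P_net = εσA(T⁴ − T₀⁴) = 0.771×5.670×10⁻⁸×179×(1237.05⁴ − 274.1⁴).
T⁴ − T₀⁴ = 2.34180×10¹² − 5.64464×10⁹ = 2.33616×10¹² K⁴, so P_net = 1.83×10⁷ W.

Net loss ≈ 1.83×10⁷ W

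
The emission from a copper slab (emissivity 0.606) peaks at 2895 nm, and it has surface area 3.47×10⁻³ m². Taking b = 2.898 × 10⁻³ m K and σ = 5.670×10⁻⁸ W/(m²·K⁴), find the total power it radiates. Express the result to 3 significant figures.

P ≈ 120 W

Wien's law: T = b/λ_max = 2.898×10⁻³/2.895×10⁻⁶ = 1001.04 K.
Area A = 3.47×10⁻³ m².
Then P = εσAT⁴ = 0.606×5.670×10⁻⁸×3.47×10⁻³×(1001.04)⁴ = 120 W.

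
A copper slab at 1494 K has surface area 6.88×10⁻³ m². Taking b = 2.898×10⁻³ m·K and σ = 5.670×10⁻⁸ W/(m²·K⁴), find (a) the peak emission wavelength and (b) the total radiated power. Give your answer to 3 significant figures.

(a) λ_max = b/T = 2.898×10⁻³/1494 = 1.940×10⁻⁶ m = 1.94 μm.
Area A = 6.88×10⁻³ m².
(b) P = σAT⁴ = 5.670×10⁻⁸×6.88×10⁻³×(1494)⁴ = 1.94×10³ W.

λ_max ≈ 1.94 μm; P ≈ 1.94×10³ W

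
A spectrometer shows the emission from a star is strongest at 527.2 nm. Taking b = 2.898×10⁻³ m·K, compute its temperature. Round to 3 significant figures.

Wien's law gives T = b/λ_max = (2.898×10⁻³ m·K)/(5.272×10⁻⁷ m) = 5.50×10³ K.

T ≈ 5.50×10³ K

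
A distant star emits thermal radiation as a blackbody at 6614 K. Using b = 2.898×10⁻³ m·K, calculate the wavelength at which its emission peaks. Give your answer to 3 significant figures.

Wien's displacement law: λ_max = b/T = (2.898×10⁻³ m·K)/(6614 K) = 4.382×10⁻⁷ m.
That is 0.438 μm, in the visible range.

λ_max ≈ 0.438 μm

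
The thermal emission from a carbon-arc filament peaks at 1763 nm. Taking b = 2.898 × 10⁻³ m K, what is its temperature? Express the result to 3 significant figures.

Wien's law gives T = b/λ_max = (2.898×10⁻³ m·K)/(1.763×10⁻⁶ m) = 1.64×10³ K.

T ≈ 1.64×10³ K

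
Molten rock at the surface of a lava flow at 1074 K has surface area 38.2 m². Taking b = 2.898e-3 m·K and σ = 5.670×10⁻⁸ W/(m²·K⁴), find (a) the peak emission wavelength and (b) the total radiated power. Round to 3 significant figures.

(a) λ_max = b/T = 2.898×10⁻³/1074 = 2.698×10⁻⁶ m = 2.70 μm.
Area A = 38.2 m².
(b) P = σAT⁴ = 5.670×10⁻⁸×38.2×(1074)⁴ = 2.88×10⁶ W.

λ_max ≈ 2.70 μm; P ≈ 2.88×10⁶ W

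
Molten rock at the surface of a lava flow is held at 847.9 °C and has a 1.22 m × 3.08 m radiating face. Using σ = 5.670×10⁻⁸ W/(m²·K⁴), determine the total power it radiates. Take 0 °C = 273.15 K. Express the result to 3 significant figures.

P ≈ 3.37×10⁵ W

T = 847.9 °C + 273.15 = 1121.05 K.
Area A = 1.22 × 3.08 = 3.7576 m².
P = σAT⁴ = 5.670×10⁻⁸ × 3.7576 × (1121.05)⁴ = 3.37×10⁵ W.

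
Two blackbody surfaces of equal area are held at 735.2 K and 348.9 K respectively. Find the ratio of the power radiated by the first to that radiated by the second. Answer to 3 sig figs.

With equal areas, P₁/P₂ = (T₁/T₂)⁴ = (735.2/348.9)⁴ = 19.7.

P₁/P₂ ≈ 19.7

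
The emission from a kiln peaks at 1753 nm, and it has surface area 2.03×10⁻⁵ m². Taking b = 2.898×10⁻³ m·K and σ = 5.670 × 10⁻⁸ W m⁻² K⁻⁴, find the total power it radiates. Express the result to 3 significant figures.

P ≈ 8.60 W

Wien's law: T = b/λ_max = 2.898×10⁻³/1.753×10⁻⁶ = 1653.17 K.
Area A = 2.03×10⁻⁵ m².
Then P = σAT⁴ = 5.670×10⁻⁸×2.03×10⁻⁵×(1653.17)⁴ = 8.60 W.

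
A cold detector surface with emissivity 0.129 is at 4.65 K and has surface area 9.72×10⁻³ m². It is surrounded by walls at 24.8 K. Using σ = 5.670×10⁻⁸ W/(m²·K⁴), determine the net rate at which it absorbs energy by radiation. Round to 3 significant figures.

Area A = 9.72×10⁻³ m².
Net radiated power P_net = εσA(T⁴ − T₀⁴) = 0.129×5.670×10⁻⁸×9.72×10⁻³×(4.65⁴ − 24.8⁴).
T⁴ − T₀⁴ = 467.533 − 3.78274×10⁵ = -3.77806×10⁵ K⁴, so P_net = -2.69×10⁻⁵ W — negative, meaning a net gain of 2.69×10⁻⁵ W.

Net gain ≈ 2.69×10⁻⁵ W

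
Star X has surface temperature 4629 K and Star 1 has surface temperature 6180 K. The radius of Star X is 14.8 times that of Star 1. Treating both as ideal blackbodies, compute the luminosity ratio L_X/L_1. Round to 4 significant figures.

L_X/L_1 ≈ 68.95

L ∝ R²T⁴, so L_X/L_1 = (R_X/R_1)²(T_X/T_1)⁴ = (14.8)² × (4629/6180)⁴ = 219.04 × 0.314771 = 68.95.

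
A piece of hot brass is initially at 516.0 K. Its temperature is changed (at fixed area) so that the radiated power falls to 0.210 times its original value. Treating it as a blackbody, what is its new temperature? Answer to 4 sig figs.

P ∝ T⁴, so T₂/T₁ = (P₂/P₁)^(1/4) = (0.210)^(1/4) = 0.676947.
T₂ = 516.0 × 0.676947 = 349.3 K.

T₂ ≈ 349.3 K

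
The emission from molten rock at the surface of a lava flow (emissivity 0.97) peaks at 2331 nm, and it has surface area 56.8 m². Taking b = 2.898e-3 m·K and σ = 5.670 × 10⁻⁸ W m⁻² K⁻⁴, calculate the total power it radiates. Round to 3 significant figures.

P ≈ 7.46×10⁶ W

Wien's law: T = b/λ_max = 2.898×10⁻³/2.331×10⁻⁶ = 1243.24 K.
Area A = 56.8 m².
Then P = εσAT⁴ = 0.97×5.670×10⁻⁸×56.8×(1243.24)⁴ = 7.46×10⁶ W.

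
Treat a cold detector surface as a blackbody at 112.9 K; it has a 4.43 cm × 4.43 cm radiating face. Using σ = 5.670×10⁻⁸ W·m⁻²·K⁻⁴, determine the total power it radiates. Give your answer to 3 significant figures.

Area A = 0.0443 × 0.0443 = 1.96249×10⁻³ m².
P = σAT⁴ = 5.670×10⁻⁸ × 1.96249×10⁻³ × (112.9)⁴ = 0.0181 W.

P ≈ 0.0181 W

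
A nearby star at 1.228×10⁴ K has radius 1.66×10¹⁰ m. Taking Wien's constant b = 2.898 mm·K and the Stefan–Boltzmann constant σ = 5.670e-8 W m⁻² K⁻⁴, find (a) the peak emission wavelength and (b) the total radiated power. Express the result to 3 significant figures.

λ_max ≈ 236 nm; P ≈ 4.46×10³⁰ W

(a) λ_max = b/T = 2.898×10⁻³/1.228×10⁴ = 2.360×10⁻⁷ m = 236 nm.
Surface area A = 4πR² = 4π(1.66×10¹⁰ m)² = 3.46279×10²¹ m².
(b) P = σAT⁴ = 5.670×10⁻⁸×3.46279×10²¹×(1.228×10⁴)⁴ = 4.46×10³⁰ W.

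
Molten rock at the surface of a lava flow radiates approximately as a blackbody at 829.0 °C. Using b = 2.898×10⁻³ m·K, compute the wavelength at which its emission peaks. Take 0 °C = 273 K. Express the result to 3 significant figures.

λ_max ≈ 2.63×10³ nm

T = 829.0 °C + 273 = 1102.0 K.
Wien's displacement law: λ_max = b/T = (2.898×10⁻³ m·K)/(1102.0 K) = 2.630×10⁻⁶ m.
That is 2.63×10³ nm, in the infrared range.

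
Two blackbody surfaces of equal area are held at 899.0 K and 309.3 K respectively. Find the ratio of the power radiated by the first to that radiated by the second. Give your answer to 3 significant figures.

P₁/P₂ ≈ 71.4

With equal areas, P₁/P₂ = (T₁/T₂)⁴ = (899.0/309.3)⁴ = 71.4.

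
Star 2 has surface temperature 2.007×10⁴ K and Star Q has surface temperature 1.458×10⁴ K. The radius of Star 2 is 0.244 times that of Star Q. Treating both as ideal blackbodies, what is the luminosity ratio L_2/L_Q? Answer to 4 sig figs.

L_2/L_Q ≈ 0.2138

L ∝ R²T⁴, so L_2/L_Q = (R_2/R_Q)²(T_2/T_Q)⁴ = (0.244)² × (2.007×10⁴/1.458×10⁴)⁴ = 0.059536 × 3.59054 = 0.2138.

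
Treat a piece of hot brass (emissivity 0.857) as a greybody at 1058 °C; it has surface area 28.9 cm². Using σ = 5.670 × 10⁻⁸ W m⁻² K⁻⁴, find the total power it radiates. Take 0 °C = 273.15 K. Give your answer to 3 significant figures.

P ≈ 441 W

T = 1058 °C + 273.15 = 1331.15 K.
Area A = 28.9 cm² = 2.89×10⁻³ m².
P = εσAT⁴ = 0.857 × 5.670×10⁻⁸ × 2.89×10⁻³ × (1331.15)⁴ = 441 W.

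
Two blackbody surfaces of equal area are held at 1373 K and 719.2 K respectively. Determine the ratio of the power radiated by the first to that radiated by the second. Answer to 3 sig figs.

P₁/P₂ ≈ 13.3

With equal areas, P₁/P₂ = (T₁/T₂)⁴ = (1373/719.2)⁴ = 13.3.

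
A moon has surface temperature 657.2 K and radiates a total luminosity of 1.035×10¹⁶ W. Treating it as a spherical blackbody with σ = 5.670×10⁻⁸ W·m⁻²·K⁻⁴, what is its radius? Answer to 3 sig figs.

L = 4πR²σT⁴ ⇒ R = √(L/(4πσT⁴)).
σT⁴ = 10577.3 W/m², so R = √(1.035×10¹⁶/(4π×10577.3)) = 2.79×10⁵ m.

R ≈ 2.79×10⁵ m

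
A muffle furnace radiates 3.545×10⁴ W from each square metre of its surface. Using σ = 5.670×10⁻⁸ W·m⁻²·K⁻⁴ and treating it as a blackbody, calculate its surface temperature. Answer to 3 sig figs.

I = σT⁴, so T = (I/σ)^(1/4) = (3.545×10⁴/(5.670×10⁻⁸))^(1/4) = 889 K.

T ≈ 889 K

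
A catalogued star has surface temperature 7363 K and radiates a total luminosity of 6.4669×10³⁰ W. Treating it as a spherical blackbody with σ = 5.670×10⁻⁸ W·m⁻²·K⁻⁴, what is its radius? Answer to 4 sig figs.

L = 4πR²σT⁴ ⇒ R = √(L/(4πσT⁴)).
σT⁴ = 1.66649×10⁸ W/m², so R = √(6.4669×10³⁰/(4π×1.66649×10⁸)) = 5.557×10¹⁰ m.

R ≈ 5.557×10¹⁰ m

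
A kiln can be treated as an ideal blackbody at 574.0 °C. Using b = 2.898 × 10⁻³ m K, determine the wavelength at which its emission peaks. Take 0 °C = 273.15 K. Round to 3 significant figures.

λ_max ≈ 3.42 μm

T = 574.0 °C + 273.15 = 847.15 K.
Wien's displacement law: λ_max = b/T = (2.898×10⁻³ m·K)/(847.15 K) = 3.421×10⁻⁶ m.
That is 3.42 μm, in the infrared range.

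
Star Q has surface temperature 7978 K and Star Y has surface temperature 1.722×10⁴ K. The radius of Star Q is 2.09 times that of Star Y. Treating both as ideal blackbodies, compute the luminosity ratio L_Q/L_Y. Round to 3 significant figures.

L_Q/L_Y ≈ 0.201

L ∝ R²T⁴, so L_Q/L_Y = (R_Q/R_Y)²(T_Q/T_Y)⁴ = (2.09)² × (7978/1.722×10⁴)⁴ = 4.3681 × 0.0460727 = 0.201.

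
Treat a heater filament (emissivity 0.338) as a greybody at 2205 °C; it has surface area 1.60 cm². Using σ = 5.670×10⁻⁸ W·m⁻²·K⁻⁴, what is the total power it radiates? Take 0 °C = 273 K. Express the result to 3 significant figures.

T = 2205 °C + 273 = 2478 K.
Area A = 1.60 cm² = 1.60×10⁻⁴ m².
P = εσAT⁴ = 0.338 × 5.670×10⁻⁸ × 1.60×10⁻⁴ × (2478)⁴ = 116 W.

P ≈ 116 W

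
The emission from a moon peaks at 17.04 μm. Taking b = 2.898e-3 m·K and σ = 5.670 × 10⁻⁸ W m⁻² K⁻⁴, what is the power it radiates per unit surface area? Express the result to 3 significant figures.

Wien's law: T = b/λ_max = 2.898×10⁻³/1.704×10⁻⁵ = 170.070 K.
Then I = σT⁴ = 5.670×10⁻⁸×(170.070)⁴ = 47.4 W/m².

I ≈ 47.4 W/m²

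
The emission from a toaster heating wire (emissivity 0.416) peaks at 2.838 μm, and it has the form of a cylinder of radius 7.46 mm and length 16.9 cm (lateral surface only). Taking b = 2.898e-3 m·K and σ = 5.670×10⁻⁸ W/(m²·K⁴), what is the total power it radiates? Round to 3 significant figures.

P ≈ 203 W

Wien's law: T = b/λ_max = 2.898×10⁻³/2.838×10⁻⁶ = 1021.14 K.
Lateral area A = 2πrL = 2π×7.46×10⁻³×0.169 = 7.92146×10⁻³ m².
Then P = εσAT⁴ = 0.416×5.670×10⁻⁸×7.92146×10⁻³×(1021.14)⁴ = 203 W.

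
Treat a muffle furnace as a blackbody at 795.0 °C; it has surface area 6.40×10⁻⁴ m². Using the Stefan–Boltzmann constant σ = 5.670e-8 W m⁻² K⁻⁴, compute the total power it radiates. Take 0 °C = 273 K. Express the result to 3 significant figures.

T = 795.0 °C + 273 = 1068.0 K.
Area A = 6.40×10⁻⁴ m².
P = σAT⁴ = 5.670×10⁻⁸ × 6.40×10⁻⁴ × (1068.0)⁴ = 47.2 W.

P ≈ 47.2 W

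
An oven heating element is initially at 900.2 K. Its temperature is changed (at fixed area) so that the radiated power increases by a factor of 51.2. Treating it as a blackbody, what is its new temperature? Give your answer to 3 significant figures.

P ∝ T⁴, so T₂/T₁ = (P₂/P₁)^(1/4) = (51.2)^(1/4) = 2.67496.
T₂ = 900.2 × 2.67496 = 2.41×10³ K.

T₂ ≈ 2.41×10³ K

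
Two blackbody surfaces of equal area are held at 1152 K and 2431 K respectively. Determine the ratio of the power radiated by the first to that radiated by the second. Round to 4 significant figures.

With equal areas, P₁/P₂ = (T₁/T₂)⁴ = (1152/2431)⁴ = 0.05043.

P₁/P₂ ≈ 0.05043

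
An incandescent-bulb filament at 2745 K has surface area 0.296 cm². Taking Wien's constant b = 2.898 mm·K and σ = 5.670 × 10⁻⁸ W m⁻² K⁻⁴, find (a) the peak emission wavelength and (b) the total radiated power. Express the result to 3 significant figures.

(a) λ_max = b/T = 2.898×10⁻³/2745 = 1.056×10⁻⁶ m = 1.06×10³ nm.
Area A = 0.296 cm² = 2.96×10⁻⁵ m².
(b) P = σAT⁴ = 5.670×10⁻⁸×2.96×10⁻⁵×(2745)⁴ = 95.3 W.

λ_max ≈ 1.06×10³ nm; P ≈ 95.3 W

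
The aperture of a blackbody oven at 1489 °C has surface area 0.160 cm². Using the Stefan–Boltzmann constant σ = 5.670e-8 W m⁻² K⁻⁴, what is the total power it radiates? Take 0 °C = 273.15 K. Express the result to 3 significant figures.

P ≈ 8.75 W

T = 1489 °C + 273.15 = 1762.15 K.
Area A = 0.160 cm² = 1.60×10⁻⁵ m².
P = σAT⁴ = 5.670×10⁻⁸ × 1.60×10⁻⁵ × (1762.15)⁴ = 8.75 W.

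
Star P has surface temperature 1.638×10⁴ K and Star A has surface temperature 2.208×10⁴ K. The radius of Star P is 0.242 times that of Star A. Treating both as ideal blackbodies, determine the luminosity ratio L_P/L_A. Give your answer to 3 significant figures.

L_P/L_A ≈ 0.0177

L ∝ R²T⁴, so L_P/L_A = (R_P/R_A)²(T_P/T_A)⁴ = (0.242)² × (1.638×10⁴/2.208×10⁴)⁴ = 0.058564 × 0.302872 = 0.0177.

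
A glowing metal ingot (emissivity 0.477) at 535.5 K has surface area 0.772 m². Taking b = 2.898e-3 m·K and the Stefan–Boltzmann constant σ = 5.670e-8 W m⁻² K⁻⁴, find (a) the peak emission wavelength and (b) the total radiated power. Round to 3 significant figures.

λ_max ≈ 5.41 μm; P ≈ 1.72×10³ W

(a) λ_max = b/T = 2.898×10⁻³/535.5 = 5.412×10⁻⁶ m = 5.41 μm.
Area A = 0.772 m².
(b) P = εσAT⁴ = 0.477×5.670×10⁻⁸×0.772×(535.5)⁴ = 1.72×10³ W.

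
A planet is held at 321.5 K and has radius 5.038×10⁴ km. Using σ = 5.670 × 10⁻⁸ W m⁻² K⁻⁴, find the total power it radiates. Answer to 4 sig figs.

P ≈ 1.932×10¹⁹ W

Surface area A = 4πR² = 4π(5.038×10⁷ m)² = 3.18953×10¹⁶ m².
P = σAT⁴ = 5.670×10⁻⁸ × 3.18953×10¹⁶ × (321.5)⁴ = 1.932×10¹⁹ W.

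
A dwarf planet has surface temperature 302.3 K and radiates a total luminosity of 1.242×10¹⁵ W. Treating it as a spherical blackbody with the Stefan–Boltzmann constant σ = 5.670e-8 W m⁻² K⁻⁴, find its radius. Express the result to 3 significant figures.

R ≈ 4.57×10⁵ m

L = 4πR²σT⁴ ⇒ R = √(L/(4πσT⁴)).
σT⁴ = 473.517 W/m², so R = √(1.242×10¹⁵/(4π×473.517)) = 4.57×10⁵ m.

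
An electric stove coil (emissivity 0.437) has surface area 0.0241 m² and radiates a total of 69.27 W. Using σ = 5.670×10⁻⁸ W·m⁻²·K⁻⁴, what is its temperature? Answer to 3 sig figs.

Area A = 0.0241 m².
P = εσAT⁴ ⇒ T = (P/(εσA))^(1/4) = (69.27/(0.437×5.670×10⁻⁸×0.0241))^(1/4) = 584 K.

T ≈ 584 K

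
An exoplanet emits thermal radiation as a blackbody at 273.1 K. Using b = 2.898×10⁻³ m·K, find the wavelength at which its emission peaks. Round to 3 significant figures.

Wien's displacement law: λ_max = b/T = (2.898×10⁻³ m·K)/(273.1 K) = 1.061×10⁻⁵ m.
That is 10.6 μm, in the infrared range.

λ_max ≈ 10.6 μm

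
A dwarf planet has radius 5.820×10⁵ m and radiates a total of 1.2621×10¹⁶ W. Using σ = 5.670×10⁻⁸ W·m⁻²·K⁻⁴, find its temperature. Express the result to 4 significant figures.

T ≈ 478.2 K

Surface area A = 4πR² = 4π(5.820×10⁵ m)² = 4.25653×10¹² m².
P = σAT⁴ ⇒ T = (P/(σA))^(1/4) = (1.2621×10¹⁶/(5.670×10⁻⁸×4.25653×10¹²))^(1/4) = 478.2 K.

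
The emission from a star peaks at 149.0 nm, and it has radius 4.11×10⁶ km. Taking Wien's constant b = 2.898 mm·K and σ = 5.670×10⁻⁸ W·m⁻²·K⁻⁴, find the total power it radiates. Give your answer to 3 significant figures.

P ≈ 1.72×10³⁰ W

Wien's law: T = b/λ_max = 2.898×10⁻³/1.490×10⁻⁷ = 19449.7 K.
Surface area A = 4πR² = 4π(4.11×10⁹ m)² = 2.12272×10²⁰ m².
Then P = σAT⁴ = 5.670×10⁻⁸×2.12272×10²⁰×(19449.7)⁴ = 1.72×10³⁰ W.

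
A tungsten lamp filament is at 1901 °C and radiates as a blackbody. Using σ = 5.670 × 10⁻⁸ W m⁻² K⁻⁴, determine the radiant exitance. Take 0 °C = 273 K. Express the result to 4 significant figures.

T = 1901 °C + 273 = 2174 K.
Stefan–Boltzmann: I = σT⁴ = 5.670×10⁻⁸ × (2174)⁴ = 1.267×10⁶ W/m².

I ≈ 1.267×10⁶ W/m²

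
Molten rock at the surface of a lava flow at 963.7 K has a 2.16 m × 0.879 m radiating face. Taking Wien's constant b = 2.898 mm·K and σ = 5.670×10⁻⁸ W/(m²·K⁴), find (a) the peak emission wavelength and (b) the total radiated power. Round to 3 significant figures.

(a) λ_max = b/T = 2.898×10⁻³/963.7 = 3.007×10⁻⁶ m = 3.01 μm.
Area A = 2.16 × 0.879 = 1.89864 m².
(b) P = σAT⁴ = 5.670×10⁻⁸×1.89864×(963.7)⁴ = 9.29×10⁴ W.

λ_max ≈ 3.01 μm; P ≈ 9.29×10⁴ W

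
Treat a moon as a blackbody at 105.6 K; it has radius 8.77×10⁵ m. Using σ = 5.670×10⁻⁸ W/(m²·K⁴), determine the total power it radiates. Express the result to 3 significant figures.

Surface area A = 4πR² = 4π(8.77×10⁵ m)² = 9.66516×10¹² m².
P = σAT⁴ = 5.670×10⁻⁸ × 9.66516×10¹² × (105.6)⁴ = 6.81×10¹³ W.

P ≈ 6.81×10¹³ W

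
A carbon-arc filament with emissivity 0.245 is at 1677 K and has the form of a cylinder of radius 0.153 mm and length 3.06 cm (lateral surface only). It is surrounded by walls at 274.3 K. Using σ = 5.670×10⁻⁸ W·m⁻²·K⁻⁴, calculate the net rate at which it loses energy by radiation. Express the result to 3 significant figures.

Lateral area A = 2πrL = 2π×1.53×10⁻⁴×0.0306 = 2.94166×10⁻⁵ m².
Net radiated power P_net = εσA(T⁴ − T₀⁴) = 0.245×5.670×10⁻⁸×2.94166×10⁻⁵×(1677⁴ − 274.3⁴).
T⁴ − T₀⁴ = 7.90919×10¹² − 5.66113×10⁹ = 7.90353×10¹² K⁴, so P_net = 3.23 W.

Net loss ≈ 3.23 W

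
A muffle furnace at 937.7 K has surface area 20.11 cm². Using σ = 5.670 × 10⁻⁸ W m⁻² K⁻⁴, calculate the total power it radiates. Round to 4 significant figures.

P ≈ 88.16 W

Area A = 20.11 cm² = 2.011×10⁻³ m².
P = σAT⁴ = 5.670×10⁻⁸ × 2.011×10⁻³ × (937.7)⁴ = 88.16 W.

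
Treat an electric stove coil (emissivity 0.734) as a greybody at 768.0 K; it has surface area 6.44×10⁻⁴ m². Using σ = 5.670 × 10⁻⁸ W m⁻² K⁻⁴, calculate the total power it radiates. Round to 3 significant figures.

Area A = 6.44×10⁻⁴ m².
P = εσAT⁴ = 0.734 × 5.670×10⁻⁸ × 6.44×10⁻⁴ × (768.0)⁴ = 9.32 W.

P ≈ 9.32 W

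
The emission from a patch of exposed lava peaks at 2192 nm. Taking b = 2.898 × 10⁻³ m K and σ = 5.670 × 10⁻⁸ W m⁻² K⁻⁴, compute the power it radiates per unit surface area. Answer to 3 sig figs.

Wien's law: T = b/λ_max = 2.898×10⁻³/2.192×10⁻⁶ = 1322.08 K.
Then I = σT⁴ = 5.670×10⁻⁸×(1322.08)⁴ = 1.73×10⁵ W/m².

I ≈ 1.73×10⁵ W/m²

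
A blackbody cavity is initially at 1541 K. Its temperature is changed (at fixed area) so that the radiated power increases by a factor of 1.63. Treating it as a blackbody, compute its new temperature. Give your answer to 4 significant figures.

T₂ ≈ 1741 K

P ∝ T⁴, so T₂/T₁ = (P₂/P₁)^(1/4) = (1.63)^(1/4) = 1.12992.
T₂ = 1541 × 1.12992 = 1741 K.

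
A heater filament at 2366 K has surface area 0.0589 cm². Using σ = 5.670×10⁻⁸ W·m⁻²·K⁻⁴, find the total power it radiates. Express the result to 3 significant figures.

Area A = 0.0589 cm² = 5.89×10⁻⁶ m².
P = σAT⁴ = 5.670×10⁻⁸ × 5.89×10⁻⁶ × (2366)⁴ = 10.5 W.

P ≈ 10.5 W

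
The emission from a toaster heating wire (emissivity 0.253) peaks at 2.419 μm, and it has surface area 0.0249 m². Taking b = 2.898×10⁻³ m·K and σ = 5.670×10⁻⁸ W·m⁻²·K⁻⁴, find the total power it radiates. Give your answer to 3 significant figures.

Wien's law: T = b/λ_max = 2.898×10⁻³/2.419×10⁻⁶ = 1198.02 K.
Area A = 0.0249 m².
Then P = εσAT⁴ = 0.253×5.670×10⁻⁸×0.0249×(1198.02)⁴ = 736 W.

P ≈ 736 W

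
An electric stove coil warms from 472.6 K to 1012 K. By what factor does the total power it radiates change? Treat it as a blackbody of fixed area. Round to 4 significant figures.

P ∝ T⁴, so P₂/P₁ = (T₂/T₁)⁴ = (1012/472.6)⁴ = (2.14135)⁴ = 21.03.

P₂/P₁ ≈ 21.03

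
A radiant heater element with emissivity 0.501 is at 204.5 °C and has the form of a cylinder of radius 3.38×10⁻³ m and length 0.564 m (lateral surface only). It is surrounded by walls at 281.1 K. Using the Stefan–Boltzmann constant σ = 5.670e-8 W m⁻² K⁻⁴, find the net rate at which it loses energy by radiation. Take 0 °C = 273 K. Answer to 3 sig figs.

T = 204.5 °C + 273 = 477.5 K.
Lateral area A = 2πrL = 2π×3.38×10⁻³×0.564 = 0.0119778 m².
Net radiated power P_net = εσA(T⁴ − T₀⁴) = 0.501×5.670×10⁻⁸×0.0119778×(477.5⁴ − 281.1⁴).
T⁴ − T₀⁴ = 5.19869×10¹⁰ − 6.24372×10⁹ = 4.57432×10¹⁰ K⁴, so P_net = 15.6 W.

Net loss ≈ 15.6 W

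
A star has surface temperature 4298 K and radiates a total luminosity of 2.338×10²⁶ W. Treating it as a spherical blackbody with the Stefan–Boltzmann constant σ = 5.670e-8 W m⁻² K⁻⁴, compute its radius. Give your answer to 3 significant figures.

L = 4πR²σT⁴ ⇒ R = √(L/(4πσT⁴)).
σT⁴ = 1.93486×10⁷ W/m², so R = √(2.338×10²⁶/(4π×1.93486×10⁷)) = 9.81×10⁸ m.

R ≈ 9.81×10⁸ m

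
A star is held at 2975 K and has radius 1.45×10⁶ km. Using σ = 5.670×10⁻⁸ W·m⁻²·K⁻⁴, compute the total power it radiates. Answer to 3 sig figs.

Surface area A = 4πR² = 4π(1.45×10⁹ m)² = 2.64208×10¹⁹ m².
P = σAT⁴ = 5.670×10⁻⁸ × 2.64208×10¹⁹ × (2975)⁴ = 1.17×10²⁶ W.

P ≈ 1.17×10²⁶ W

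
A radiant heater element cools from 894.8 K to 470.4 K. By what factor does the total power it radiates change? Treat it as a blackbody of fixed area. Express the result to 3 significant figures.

P₂/P₁ ≈ 0.0764

P ∝ T⁴, so P₂/P₁ = (T₂/T₁)⁴ = (470.4/894.8)⁴ = (0.525704)⁴ = 0.0764.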